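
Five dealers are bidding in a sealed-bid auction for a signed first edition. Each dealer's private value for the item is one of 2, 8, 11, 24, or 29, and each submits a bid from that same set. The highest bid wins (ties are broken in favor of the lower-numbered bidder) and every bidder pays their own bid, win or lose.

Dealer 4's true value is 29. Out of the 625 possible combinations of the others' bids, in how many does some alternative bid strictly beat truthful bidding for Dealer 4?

413

Others bid (2, 2, 2, 2): truth gives 0; bid 8 gives 21 > 0. Violating.
Others bid (2, 2, 2, 8): truth gives 0; bid 8 gives 21 > 0. Violating.
Others bid (2, 2, 2, 11): truth gives 0; bid 11 gives 18 > 0. Violating.
Others bid (2, 2, 2, 24): truth gives 0; bid 24 gives 5 > 0. Violating.
Others bid (2, 2, 2, 29): truth gives 0; no alternative beats it.
Others bid (2, 2, 8, 29): truth gives 0; no alternative beats it.
(Checking all 625 profiles: 413 have a profitable deviation, 212 do not.)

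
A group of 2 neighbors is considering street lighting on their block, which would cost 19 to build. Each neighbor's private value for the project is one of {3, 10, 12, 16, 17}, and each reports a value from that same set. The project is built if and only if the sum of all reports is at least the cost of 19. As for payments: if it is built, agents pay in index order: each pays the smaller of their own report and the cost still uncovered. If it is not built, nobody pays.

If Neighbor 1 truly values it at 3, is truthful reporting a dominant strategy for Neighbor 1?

Yes

Check each profile of the others' reports and compare truth against every alternative report.
Others report (10): truth gives 0, best alternative gives -7.
Others report (12): truth gives 0, best alternative gives -7.
Others report (16): truth gives 0, best alternative gives -7.
Others report (17): truth gives 0, best alternative gives -7.
Others report (3): truth gives 0, best alternative gives 0.
In every case the truthful report is at least as good as any alternative, so it is a dominant strategy.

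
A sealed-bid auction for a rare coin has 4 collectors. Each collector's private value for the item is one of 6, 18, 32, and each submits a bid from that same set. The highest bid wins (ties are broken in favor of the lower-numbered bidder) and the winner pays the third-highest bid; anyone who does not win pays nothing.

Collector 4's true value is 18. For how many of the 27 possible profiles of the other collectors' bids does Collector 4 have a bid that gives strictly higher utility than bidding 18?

3

Others bid (6, 6, 18): truth gives 0; bid 32 gives 12 > 0. Violating.
Others bid (6, 18, 6): truth gives 0; bid 32 gives 12 > 0. Violating.
Others bid (18, 6, 6): truth gives 0; bid 32 gives 12 > 0. Violating.
Others bid (6, 6, 6): truth gives 12; no alternative beats it.
Others bid (6, 6, 32): truth gives 0; no alternative beats it.
(Checking all 27 profiles: 3 have a profitable deviation, 24 do not.)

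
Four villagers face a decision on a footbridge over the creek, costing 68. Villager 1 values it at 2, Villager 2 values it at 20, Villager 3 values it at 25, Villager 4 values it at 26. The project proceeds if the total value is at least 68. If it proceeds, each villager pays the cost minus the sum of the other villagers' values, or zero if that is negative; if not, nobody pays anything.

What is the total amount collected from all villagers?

Total value 73 ≥ cost 68, so it is built.
Villager 1: others sum to 71; max(0, 68 - 71) = 0.
Villager 2: others sum to 53; max(0, 68 - 53) = 15.
Villager 3: others sum to 48; max(0, 68 - 48) = 20.
Villager 4: others sum to 47; max(0, 68 - 47) = 21.
Total collected = 0 + 15 + 20 + 21 = 56.

56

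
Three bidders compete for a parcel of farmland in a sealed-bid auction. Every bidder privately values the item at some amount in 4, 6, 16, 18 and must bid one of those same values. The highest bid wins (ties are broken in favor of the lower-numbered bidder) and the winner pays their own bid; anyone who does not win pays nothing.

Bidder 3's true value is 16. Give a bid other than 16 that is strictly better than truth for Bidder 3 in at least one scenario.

6

Suppose Bidder 1 bids 4 and Bidder 2 bids 4.
Bid 16: wins, pays 16, utility 16 - 16 = 0.
Bid 6: wins, pays 6, utility 16 - 6 = 10.
So bidding 6 beats truth here (10 > 0).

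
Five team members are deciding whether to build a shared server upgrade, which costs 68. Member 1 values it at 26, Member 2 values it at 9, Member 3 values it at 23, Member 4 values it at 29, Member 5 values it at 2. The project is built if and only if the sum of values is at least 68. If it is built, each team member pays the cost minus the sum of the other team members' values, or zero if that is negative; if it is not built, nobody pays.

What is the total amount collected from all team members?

Total value 89 ≥ cost 68, so it is built.
Member 1: others sum to 63; max(0, 68 - 63) = 5.
Member 2: others sum to 80; max(0, 68 - 80) = 0.
Member 3: others sum to 66; max(0, 68 - 66) = 2.
Member 4: others sum to 60; max(0, 68 - 60) = 8.
Member 5: others sum to 87; max(0, 68 - 87) = 0.
Total collected = 5 + 0 + 2 + 8 + 0 = 15.

15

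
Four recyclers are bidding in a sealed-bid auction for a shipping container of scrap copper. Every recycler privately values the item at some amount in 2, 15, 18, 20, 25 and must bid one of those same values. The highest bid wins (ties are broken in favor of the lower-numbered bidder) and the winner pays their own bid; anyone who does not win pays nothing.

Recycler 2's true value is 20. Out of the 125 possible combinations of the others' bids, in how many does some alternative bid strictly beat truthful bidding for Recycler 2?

18

Others bid (2, 2, 2): truth gives 0; bid 15 gives 5 > 0. Violating.
Others bid (2, 2, 15): truth gives 0; bid 15 gives 5 > 0. Violating.
Others bid (2, 2, 18): truth gives 0; bid 18 gives 2 > 0. Violating.
Others bid (2, 15, 2): truth gives 0; bid 15 gives 5 > 0. Violating.
Others bid (2, 2, 20): truth gives 0; no alternative beats it.
Others bid (2, 2, 25): truth gives 0; no alternative beats it.
(Checking all 125 profiles: 18 have a profitable deviation, 107 do not.)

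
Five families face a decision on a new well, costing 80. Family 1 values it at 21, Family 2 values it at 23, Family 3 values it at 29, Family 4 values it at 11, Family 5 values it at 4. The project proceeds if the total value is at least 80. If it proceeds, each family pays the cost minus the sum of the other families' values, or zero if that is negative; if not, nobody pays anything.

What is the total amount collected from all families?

52

Total value 88 ≥ cost 80, so it is built.
Family 1: others sum to 67; max(0, 80 - 67) = 13.
Family 2: others sum to 65; max(0, 80 - 65) = 15.
Family 3: others sum to 59; max(0, 80 - 59) = 21.
Family 4: others sum to 77; max(0, 80 - 77) = 3.
Family 5: others sum to 84; max(0, 80 - 84) = 0.
Total collected = 13 + 15 + 21 + 3 + 0 = 52.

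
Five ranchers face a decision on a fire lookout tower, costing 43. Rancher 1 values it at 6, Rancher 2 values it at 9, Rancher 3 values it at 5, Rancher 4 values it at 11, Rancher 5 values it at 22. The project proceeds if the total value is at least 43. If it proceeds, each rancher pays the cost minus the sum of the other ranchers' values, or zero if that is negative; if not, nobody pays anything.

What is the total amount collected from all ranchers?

13

Total value 53 ≥ cost 43, so it is built.
Rancher 1: others sum to 47; max(0, 43 - 47) = 0.
Rancher 2: others sum to 44; max(0, 43 - 44) = 0.
Rancher 3: others sum to 48; max(0, 43 - 48) = 0.
Rancher 4: others sum to 42; max(0, 43 - 42) = 1.
Rancher 5: others sum to 31; max(0, 43 - 31) = 12.
Total collected = 0 + 0 + 0 + 1 + 12 = 13.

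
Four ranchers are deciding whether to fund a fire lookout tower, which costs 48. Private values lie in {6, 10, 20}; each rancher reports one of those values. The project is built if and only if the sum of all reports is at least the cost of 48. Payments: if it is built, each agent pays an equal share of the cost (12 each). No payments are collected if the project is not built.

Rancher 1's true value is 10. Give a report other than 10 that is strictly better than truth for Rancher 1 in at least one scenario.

Suppose Rancher 2 reports 10, Rancher 3 reports 10 and Rancher 4 reports 20.
Report 10: project built, pays 12, utility 10 - 12 = -2.
Report 6: project not built, utility 0.
So reporting 6 beats truth here (0 > -2).

6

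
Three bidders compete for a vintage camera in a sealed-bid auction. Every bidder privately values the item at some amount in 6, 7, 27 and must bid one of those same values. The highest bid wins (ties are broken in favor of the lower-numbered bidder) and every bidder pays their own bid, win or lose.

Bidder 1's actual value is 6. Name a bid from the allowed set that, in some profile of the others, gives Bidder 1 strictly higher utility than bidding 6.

7

Suppose Bidder 2 bids 6 and Bidder 3 bids 7.
Bid 6: loses but pays 6, utility -6.
Bid 7: wins, pays 7, utility 6 - 7 = -1.
So bidding 7 beats truth here (-1 > -6).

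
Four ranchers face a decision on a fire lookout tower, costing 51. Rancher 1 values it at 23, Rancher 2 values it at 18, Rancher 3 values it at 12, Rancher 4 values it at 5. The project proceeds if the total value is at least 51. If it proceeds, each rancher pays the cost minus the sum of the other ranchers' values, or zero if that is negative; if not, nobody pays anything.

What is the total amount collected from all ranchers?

Total value 58 ≥ cost 51, so it is built.
Rancher 1: others sum to 35; max(0, 51 - 35) = 16.
Rancher 2: others sum to 40; max(0, 51 - 40) = 11.
Rancher 3: others sum to 46; max(0, 51 - 46) = 5.
Rancher 4: others sum to 53; max(0, 51 - 53) = 0.
Total collected = 16 + 11 + 5 + 0 = 32.

32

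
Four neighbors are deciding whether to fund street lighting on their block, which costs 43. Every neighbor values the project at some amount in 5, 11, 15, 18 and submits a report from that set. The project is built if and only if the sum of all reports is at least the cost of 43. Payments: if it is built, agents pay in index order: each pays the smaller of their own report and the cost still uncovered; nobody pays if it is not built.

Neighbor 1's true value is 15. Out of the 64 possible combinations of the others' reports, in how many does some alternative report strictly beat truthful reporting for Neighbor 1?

45

Others report (5, 11, 18): truth gives 0; report 11 gives 4 > 0. Violating.
Others report (5, 15, 15): truth gives 0; report 11 gives 4 > 0. Violating.
Others report (5, 15, 18): truth gives 0; report 5 gives 10 > 0. Violating.
Others report (5, 18, 11): truth gives 0; report 11 gives 4 > 0. Violating.
Others report (5, 5, 5): truth gives 0; no alternative beats it.
Others report (5, 5, 11): truth gives 0; no alternative beats it.
(Checking all 64 profiles: 45 have a profitable deviation, 19 do not.)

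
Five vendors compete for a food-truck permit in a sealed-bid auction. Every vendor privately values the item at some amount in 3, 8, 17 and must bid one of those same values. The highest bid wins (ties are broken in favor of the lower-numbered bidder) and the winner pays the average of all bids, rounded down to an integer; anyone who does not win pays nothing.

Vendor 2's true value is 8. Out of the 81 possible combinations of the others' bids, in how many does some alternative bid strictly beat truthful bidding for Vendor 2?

4

Others bid (8, 3, 3, 3): truth gives 0; bid 17 gives 2 > 0. Violating.
Others bid (8, 3, 3, 8): truth gives 0; bid 17 gives 1 > 0. Violating.
Others bid (8, 3, 8, 3): truth gives 0; bid 17 gives 1 > 0. Violating.
Others bid (8, 8, 3, 3): truth gives 0; bid 17 gives 1 > 0. Violating.
Others bid (3, 3, 3, 3): truth gives 4; no alternative beats it.
Others bid (3, 3, 3, 8): truth gives 3; no alternative beats it.
(Checking all 81 profiles: 4 have a profitable deviation, 77 do not.)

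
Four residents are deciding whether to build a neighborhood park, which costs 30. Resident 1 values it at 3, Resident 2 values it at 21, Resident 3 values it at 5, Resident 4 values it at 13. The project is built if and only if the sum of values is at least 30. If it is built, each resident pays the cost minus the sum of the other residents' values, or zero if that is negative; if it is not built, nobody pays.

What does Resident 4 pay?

1

Total value 42 ≥ cost 30, so the project is built.
The other residents' values sum to 29.
Cost minus that sum is 30 - 29 = 1.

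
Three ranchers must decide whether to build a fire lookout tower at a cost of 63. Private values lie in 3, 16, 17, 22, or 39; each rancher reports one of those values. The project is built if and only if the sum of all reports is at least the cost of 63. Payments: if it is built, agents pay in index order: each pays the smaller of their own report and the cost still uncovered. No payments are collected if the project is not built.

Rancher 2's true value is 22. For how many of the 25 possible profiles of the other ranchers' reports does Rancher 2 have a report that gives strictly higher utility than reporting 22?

7

Others report (16, 39): truth gives 0; report 16 gives 6 > 0. Violating.
Others report (17, 39): truth gives 0; report 16 gives 6 > 0. Violating.
Others report (22, 39): truth gives 0; report 3 gives 19 > 0. Violating.
Others report (39, 16): truth gives 0; report 16 gives 6 > 0. Violating.
Others report (3, 3): truth gives 0; no alternative beats it.
Others report (3, 16): truth gives 0; no alternative beats it.
(Checking all 25 profiles: 7 have a profitable deviation, 18 do not.)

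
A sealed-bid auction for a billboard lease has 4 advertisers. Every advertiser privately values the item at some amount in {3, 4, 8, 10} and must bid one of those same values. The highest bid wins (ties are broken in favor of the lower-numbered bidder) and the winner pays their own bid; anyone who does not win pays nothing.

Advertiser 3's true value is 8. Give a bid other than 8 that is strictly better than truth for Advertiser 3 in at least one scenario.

4

Suppose Advertiser 1 bids 3, Advertiser 2 bids 3 and Advertiser 4 bids 3.
Bid 8: wins, pays 8, utility 8 - 8 = 0.
Bid 4: wins, pays 4, utility 8 - 4 = 4.
So bidding 4 beats truth here (4 > 0).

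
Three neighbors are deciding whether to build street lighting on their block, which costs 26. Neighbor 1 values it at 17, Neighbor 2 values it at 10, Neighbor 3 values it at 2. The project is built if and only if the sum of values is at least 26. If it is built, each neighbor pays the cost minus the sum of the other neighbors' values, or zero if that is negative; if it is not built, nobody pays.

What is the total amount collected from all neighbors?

21

Total value 29 ≥ cost 26, so it is built.
Neighbor 1: others sum to 12; max(0, 26 - 12) = 14.
Neighbor 2: others sum to 19; max(0, 26 - 19) = 7.
Neighbor 3: others sum to 27; max(0, 26 - 27) = 0.
Total collected = 14 + 7 + 0 = 21.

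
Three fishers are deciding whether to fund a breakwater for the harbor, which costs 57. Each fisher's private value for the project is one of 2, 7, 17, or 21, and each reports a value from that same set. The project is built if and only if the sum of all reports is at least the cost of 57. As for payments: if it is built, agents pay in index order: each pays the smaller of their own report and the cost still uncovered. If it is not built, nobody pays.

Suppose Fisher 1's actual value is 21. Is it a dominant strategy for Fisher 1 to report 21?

Consider the case where Fisher 2 reports 21 and Fisher 3 reports 21.
Truthful report 21: project built, pays 21, utility 21 - 21 = 0.
Report 17 instead: project built, pays 17, utility 21 - 17 = 4.
Since 4 > 0, reporting 17 is strictly better here, so truthful reporting is not dominant.

No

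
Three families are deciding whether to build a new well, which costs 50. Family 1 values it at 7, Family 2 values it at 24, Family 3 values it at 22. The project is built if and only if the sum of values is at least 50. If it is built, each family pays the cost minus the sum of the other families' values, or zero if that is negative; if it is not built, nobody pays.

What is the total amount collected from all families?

44

Total value 53 ≥ cost 50, so it is built.
Family 1: others sum to 46; max(0, 50 - 46) = 4.
Family 2: others sum to 29; max(0, 50 - 29) = 21.
Family 3: others sum to 31; max(0, 50 - 31) = 19.
Total collected = 4 + 21 + 19 = 44.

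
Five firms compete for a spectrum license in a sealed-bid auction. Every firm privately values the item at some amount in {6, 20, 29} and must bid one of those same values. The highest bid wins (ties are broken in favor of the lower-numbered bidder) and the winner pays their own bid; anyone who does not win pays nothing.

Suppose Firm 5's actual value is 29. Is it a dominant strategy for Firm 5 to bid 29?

Consider the case where Firm 1 bids 6, Firm 2 bids 6, Firm 3 bids 6 and Firm 4 bids 6.
Truthful bid 29: wins, pays 29, utility 29 - 29 = 0.
Bid 20 instead: wins, pays 20, utility 29 - 20 = 9.
Since 9 > 0, bidding 20 is strictly better here, so truthful bidding is not dominant.

No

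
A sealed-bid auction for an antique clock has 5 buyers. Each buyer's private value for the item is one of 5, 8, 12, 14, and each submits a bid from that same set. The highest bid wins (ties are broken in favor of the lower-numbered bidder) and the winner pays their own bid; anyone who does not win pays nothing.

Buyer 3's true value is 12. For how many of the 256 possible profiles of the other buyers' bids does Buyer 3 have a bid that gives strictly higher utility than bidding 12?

Others bid (5, 5, 5, 5): truth gives 0; bid 8 gives 4 > 0. Violating.
Others bid (5, 5, 5, 8): truth gives 0; bid 8 gives 4 > 0. Violating.
Others bid (5, 5, 8, 5): truth gives 0; bid 8 gives 4 > 0. Violating.
Others bid (5, 5, 8, 8): truth gives 0; bid 8 gives 4 > 0. Violating.
Others bid (5, 5, 5, 12): truth gives 0; no alternative beats it.
Others bid (5, 5, 5, 14): truth gives 0; no alternative beats it.
(Checking all 256 profiles: 4 have a profitable deviation, 252 do not.)

4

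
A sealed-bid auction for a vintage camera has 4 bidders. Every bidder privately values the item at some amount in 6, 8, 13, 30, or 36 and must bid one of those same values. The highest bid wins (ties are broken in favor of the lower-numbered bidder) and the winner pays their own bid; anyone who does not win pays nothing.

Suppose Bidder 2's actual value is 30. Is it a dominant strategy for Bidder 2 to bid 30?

Consider the case where Bidder 1 bids 6, Bidder 3 bids 6 and Bidder 4 bids 6.
Truthful bid 30: wins, pays 30, utility 30 - 30 = 0.
Bid 8 instead: wins, pays 8, utility 30 - 8 = 22.
Since 22 > 0, bidding 8 is strictly better here, so truthful bidding is not dominant.

No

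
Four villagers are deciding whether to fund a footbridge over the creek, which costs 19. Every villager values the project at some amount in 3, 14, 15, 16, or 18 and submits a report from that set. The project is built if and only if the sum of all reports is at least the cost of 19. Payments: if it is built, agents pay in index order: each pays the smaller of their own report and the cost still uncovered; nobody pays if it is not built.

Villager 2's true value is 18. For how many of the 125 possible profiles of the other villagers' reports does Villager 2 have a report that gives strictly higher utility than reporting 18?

Others report (3, 3, 3): truth gives 2; report 14 gives 4 > 2. Violating.
Others report (3, 3, 14): truth gives 2; report 3 gives 15 > 2. Violating.
Others report (3, 3, 15): truth gives 2; report 3 gives 15 > 2. Violating.
Others report (3, 3, 16): truth gives 2; report 3 gives 15 > 2. Violating.
Others report (16, 3, 3): truth gives 15; no alternative beats it.
Others report (16, 3, 14): truth gives 15; no alternative beats it.
(Checking all 125 profiles: 75 have a profitable deviation, 50 do not.)

75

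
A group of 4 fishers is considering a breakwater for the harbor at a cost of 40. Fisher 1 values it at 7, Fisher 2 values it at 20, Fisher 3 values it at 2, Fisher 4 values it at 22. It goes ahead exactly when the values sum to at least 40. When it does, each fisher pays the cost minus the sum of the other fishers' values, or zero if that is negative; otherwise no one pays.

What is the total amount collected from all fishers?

20

Total value 51 ≥ cost 40, so it is built.
Fisher 1: others sum to 44; max(0, 40 - 44) = 0.
Fisher 2: others sum to 31; max(0, 40 - 31) = 9.
Fisher 3: others sum to 49; max(0, 40 - 49) = 0.
Fisher 4: others sum to 29; max(0, 40 - 29) = 11.
Total collected = 0 + 9 + 0 + 11 = 20.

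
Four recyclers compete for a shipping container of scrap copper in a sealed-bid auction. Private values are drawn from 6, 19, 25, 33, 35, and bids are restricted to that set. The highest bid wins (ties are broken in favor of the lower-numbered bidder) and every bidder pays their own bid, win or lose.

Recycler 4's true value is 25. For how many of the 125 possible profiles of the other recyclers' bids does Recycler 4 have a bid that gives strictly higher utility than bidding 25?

Others bid (6, 6, 6): truth gives 0; bid 19 gives 6 > 0. Violating.
Others bid (6, 6, 25): truth gives -25; bid 6 gives -6 > -25. Violating.
Others bid (6, 6, 33): truth gives -25; bid 6 gives -6 > -25. Violating.
Others bid (6, 6, 35): truth gives -25; bid 6 gives -6 > -25. Violating.
Others bid (6, 6, 19): truth gives 0; no alternative beats it.
Others bid (6, 19, 6): truth gives 0; no alternative beats it.
(Checking all 125 profiles: 118 have a profitable deviation, 7 do not.)

118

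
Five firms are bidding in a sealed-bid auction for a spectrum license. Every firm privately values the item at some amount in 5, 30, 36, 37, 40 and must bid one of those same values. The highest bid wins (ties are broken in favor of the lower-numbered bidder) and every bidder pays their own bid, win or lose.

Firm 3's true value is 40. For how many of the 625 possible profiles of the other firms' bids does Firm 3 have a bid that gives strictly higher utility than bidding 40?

369

Others bid (5, 5, 5, 5): truth gives 0; bid 30 gives 10 > 0. Violating.
Others bid (5, 5, 5, 30): truth gives 0; bid 30 gives 10 > 0. Violating.
Others bid (5, 5, 5, 36): truth gives 0; bid 36 gives 4 > 0. Violating.
Others bid (5, 5, 5, 37): truth gives 0; bid 37 gives 3 > 0. Violating.
Others bid (5, 5, 5, 40): truth gives 0; no alternative beats it.
Others bid (5, 5, 30, 40): truth gives 0; no alternative beats it.
(Checking all 625 profiles: 369 have a profitable deviation, 256 do not.)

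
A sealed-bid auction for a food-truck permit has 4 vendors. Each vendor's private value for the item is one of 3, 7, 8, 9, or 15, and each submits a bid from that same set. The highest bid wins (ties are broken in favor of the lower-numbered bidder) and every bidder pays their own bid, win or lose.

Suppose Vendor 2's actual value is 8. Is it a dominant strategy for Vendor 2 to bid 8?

Consider the case where Vendor 1 bids 3, Vendor 3 bids 3 and Vendor 4 bids 3.
Truthful bid 8: wins, pays 8, utility 8 - 8 = 0.
Bid 7 instead: wins, pays 7, utility 8 - 7 = 1.
Since 1 > 0, bidding 7 is strictly better here, so truthful bidding is not dominant.

No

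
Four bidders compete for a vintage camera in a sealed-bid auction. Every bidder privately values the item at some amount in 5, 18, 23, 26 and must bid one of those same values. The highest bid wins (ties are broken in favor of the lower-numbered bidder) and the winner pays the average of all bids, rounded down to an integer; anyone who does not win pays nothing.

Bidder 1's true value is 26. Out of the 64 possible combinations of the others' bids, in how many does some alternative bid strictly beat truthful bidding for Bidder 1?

23

Others bid (5, 5, 5): truth gives 16; bid 5 gives 21 > 16. Violating.
Others bid (5, 5, 18): truth gives 13; bid 18 gives 15 > 13. Violating.
Others bid (5, 18, 5): truth gives 13; bid 18 gives 15 > 13. Violating.
Others bid (5, 18, 18): truth gives 10; bid 18 gives 12 > 10. Violating.
Others bid (5, 5, 23): truth gives 12; no alternative beats it.
Others bid (5, 5, 26): truth gives 11; no alternative beats it.
(Checking all 64 profiles: 23 have a profitable deviation, 41 do not.)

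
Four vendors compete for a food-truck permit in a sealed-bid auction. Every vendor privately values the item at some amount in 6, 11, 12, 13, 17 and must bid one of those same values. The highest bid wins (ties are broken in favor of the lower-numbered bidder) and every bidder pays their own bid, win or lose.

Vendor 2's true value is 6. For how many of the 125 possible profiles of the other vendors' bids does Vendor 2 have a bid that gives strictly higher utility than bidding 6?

Others bid (6, 6, 6): truth gives -6; bid 11 gives -5 > -6. Violating.
Others bid (6, 6, 11): truth gives -6; bid 11 gives -5 > -6. Violating.
Others bid (6, 11, 6): truth gives -6; bid 11 gives -5 > -6. Violating.
Others bid (6, 11, 11): truth gives -6; bid 11 gives -5 > -6. Violating.
Others bid (6, 6, 12): truth gives -6; no alternative beats it.
Others bid (6, 6, 13): truth gives -6; no alternative beats it.
(Checking all 125 profiles: 4 have a profitable deviation, 121 do not.)

4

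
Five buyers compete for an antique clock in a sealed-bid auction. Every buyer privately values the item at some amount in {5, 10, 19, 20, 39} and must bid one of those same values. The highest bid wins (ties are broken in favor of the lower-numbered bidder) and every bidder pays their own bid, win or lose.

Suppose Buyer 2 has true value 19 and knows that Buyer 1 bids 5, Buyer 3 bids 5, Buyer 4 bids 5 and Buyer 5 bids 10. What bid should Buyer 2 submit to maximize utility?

10

Bid 5: loses but pays 5, utility -5.
Bid 10: wins, pays 10, utility 19 - 10 = 9.
Bid 19: wins, pays 19, utility 19 - 19 = 0.
Bid 20: wins, pays 20, utility 19 - 20 = -1.
Bid 39: wins, pays 39, utility 19 - 39 = -20.
The best choice is 10 with utility 9.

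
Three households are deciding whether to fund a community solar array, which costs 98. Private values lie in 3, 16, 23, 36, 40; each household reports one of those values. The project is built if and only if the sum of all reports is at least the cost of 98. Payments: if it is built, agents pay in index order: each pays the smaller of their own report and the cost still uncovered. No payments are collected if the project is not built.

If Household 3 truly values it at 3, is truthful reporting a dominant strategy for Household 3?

Yes

Check each profile of the others' reports and compare truth against every alternative report.
Others report (3, 3): truth gives 0, best alternative gives 0.
Others report (3, 16): truth gives 0, best alternative gives 0.
Others report (3, 23): truth gives 0, best alternative gives 0.
Others report (3, 36): truth gives 0, best alternative gives 0.
Others report (3, 40): truth gives 0, best alternative gives 0.
Others report (16, 3): truth gives 0, best alternative gives 0.
(Remaining 19 profiles checked similarly; truth is weakly best in each.)
In every case the truthful report is at least as good as any alternative, so it is a dominant strategy.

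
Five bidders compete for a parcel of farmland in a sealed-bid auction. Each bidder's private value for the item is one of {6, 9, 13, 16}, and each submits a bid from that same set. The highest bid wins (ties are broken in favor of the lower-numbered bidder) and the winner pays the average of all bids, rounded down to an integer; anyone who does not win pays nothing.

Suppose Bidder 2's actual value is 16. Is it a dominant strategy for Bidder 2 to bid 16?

Consider the case where Bidder 1 bids 6, Bidder 3 bids 6, Bidder 4 bids 6 and Bidder 5 bids 6.
Truthful bid 16: wins, pays 8, utility 16 - 8 = 8.
Bid 9 instead: wins, pays 6, utility 16 - 6 = 10.
Since 10 > 8, bidding 9 is strictly better here, so truthful bidding is not dominant.

No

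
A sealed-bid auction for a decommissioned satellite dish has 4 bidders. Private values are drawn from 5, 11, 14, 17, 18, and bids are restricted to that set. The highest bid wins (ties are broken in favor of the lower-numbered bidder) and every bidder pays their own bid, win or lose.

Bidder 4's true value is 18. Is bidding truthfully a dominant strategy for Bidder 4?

Consider the case where Bidder 1 bids 5, Bidder 2 bids 5 and Bidder 3 bids 5.
Truthful bid 18: wins, pays 18, utility 18 - 18 = 0.
Bid 11 instead: wins, pays 11, utility 18 - 11 = 7.
Since 7 > 0, bidding 11 is strictly better here, so truthful bidding is not dominant.

No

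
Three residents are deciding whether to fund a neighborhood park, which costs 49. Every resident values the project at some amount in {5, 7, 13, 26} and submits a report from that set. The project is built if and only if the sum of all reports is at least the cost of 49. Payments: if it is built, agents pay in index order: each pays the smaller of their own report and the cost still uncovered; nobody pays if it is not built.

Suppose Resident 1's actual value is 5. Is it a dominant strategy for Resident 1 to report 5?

Yes

Check each profile of the others' reports and compare truth against every alternative report.
Others report (26, 26): truth gives 0, best alternative gives -2.
Others report (5, 5): truth gives 0, best alternative gives 0.
Others report (5, 7): truth gives 0, best alternative gives 0.
Others report (5, 13): truth gives 0, best alternative gives 0.
Others report (5, 26): truth gives 0, best alternative gives 0.
Others report (7, 5): truth gives 0, best alternative gives 0.
(Remaining 10 profiles checked similarly; truth is weakly best in each.)
In every case the truthful report is at least as good as any alternative, so it is a dominant strategy.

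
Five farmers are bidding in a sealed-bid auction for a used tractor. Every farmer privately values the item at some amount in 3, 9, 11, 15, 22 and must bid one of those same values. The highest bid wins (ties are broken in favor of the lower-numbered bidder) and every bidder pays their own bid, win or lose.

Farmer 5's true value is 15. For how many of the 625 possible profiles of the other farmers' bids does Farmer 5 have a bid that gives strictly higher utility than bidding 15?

560

Others bid (3, 3, 3, 3): truth gives 0; bid 9 gives 6 > 0. Violating.
Others bid (3, 3, 3, 9): truth gives 0; bid 11 gives 4 > 0. Violating.
Others bid (3, 3, 3, 15): truth gives -15; bid 3 gives -3 > -15. Violating.
Others bid (3, 3, 3, 22): truth gives -15; bid 3 gives -3 > -15. Violating.
Others bid (3, 3, 3, 11): truth gives 0; no alternative beats it.
Others bid (3, 3, 9, 11): truth gives 0; no alternative beats it.
(Checking all 625 profiles: 560 have a profitable deviation, 65 do not.)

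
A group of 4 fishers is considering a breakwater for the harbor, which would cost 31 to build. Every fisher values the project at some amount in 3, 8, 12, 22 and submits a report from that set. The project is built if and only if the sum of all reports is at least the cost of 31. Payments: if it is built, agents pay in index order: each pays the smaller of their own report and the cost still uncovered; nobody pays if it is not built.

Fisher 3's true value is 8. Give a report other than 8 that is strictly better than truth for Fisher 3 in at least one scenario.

3

Suppose Fisher 1 reports 3, Fisher 2 reports 3 and Fisher 4 reports 22.
Report 8: project built, pays 8, utility 8 - 8 = 0.
Report 3: project built, pays 3, utility 8 - 3 = 5.
So reporting 3 beats truth here (5 > 0).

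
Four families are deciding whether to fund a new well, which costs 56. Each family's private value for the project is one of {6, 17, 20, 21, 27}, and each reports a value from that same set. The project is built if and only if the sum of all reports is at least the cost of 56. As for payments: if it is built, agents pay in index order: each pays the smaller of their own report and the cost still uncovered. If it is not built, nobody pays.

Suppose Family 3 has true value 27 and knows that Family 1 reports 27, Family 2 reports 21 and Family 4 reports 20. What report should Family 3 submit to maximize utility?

6

Report 6: project built, pays 6, utility 27 - 6 = 21.
Report 17: project built, pays 8, utility 27 - 8 = 19.
Report 20: project built, pays 8, utility 27 - 8 = 19.
Report 21: project built, pays 8, utility 27 - 8 = 19.
Report 27: project built, pays 8, utility 27 - 8 = 19.
The best choice is 6 with utility 21.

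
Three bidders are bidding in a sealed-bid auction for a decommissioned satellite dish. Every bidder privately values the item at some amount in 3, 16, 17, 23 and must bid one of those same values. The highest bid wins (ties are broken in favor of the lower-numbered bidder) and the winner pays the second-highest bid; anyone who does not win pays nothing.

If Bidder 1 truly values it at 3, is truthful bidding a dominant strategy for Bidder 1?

Yes

Check each profile of the others' bids and compare truth against every alternative bid.
Others bid (3, 16): truth gives 0, best alternative gives -13.
Others bid (16, 3): truth gives 0, best alternative gives -13.
Others bid (16, 16): truth gives 0, best alternative gives -13.
Others bid (3, 3): truth gives 0, best alternative gives 0.
Others bid (3, 17): truth gives 0, best alternative gives 0.
Others bid (3, 23): truth gives 0, best alternative gives 0.
(Remaining 10 profiles checked similarly; truth is weakly best in each.)
In every case the truthful bid is at least as good as any alternative, so it is a dominant strategy.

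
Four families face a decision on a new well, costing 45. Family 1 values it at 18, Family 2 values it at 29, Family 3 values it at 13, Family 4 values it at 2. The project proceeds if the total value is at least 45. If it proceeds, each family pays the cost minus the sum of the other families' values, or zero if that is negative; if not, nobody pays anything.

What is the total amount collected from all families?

Total value 62 ≥ cost 45, so it is built.
Family 1: others sum to 44; max(0, 45 - 44) = 1.
Family 2: others sum to 33; max(0, 45 - 33) = 12.
Family 3: others sum to 49; max(0, 45 - 49) = 0.
Family 4: others sum to 60; max(0, 45 - 60) = 0.
Total collected = 1 + 12 + 0 + 0 = 13.

13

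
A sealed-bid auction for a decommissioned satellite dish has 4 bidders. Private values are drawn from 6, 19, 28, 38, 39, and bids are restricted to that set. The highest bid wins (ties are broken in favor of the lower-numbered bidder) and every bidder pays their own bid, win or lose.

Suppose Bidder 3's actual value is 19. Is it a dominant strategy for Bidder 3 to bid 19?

No

Consider the case where Bidder 1 bids 6, Bidder 2 bids 6 and Bidder 4 bids 28.
Truthful bid 19: loses but pays 19, utility -19.
Bid 6 instead: loses but pays 6, utility -6.
Since -6 > -19, bidding 6 is strictly better here, so truthful bidding is not dominant.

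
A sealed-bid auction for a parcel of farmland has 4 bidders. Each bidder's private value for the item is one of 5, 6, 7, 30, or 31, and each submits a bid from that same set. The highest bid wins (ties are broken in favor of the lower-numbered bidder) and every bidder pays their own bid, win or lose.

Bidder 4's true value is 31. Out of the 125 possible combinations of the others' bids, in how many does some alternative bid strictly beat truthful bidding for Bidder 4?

88

Others bid (5, 5, 5): truth gives 0; bid 6 gives 25 > 0. Violating.
Others bid (5, 5, 6): truth gives 0; bid 7 gives 24 > 0. Violating.
Others bid (5, 5, 7): truth gives 0; bid 30 gives 1 > 0. Violating.
Others bid (5, 5, 31): truth gives -31; bid 5 gives -5 > -31. Violating.
Others bid (5, 5, 30): truth gives 0; no alternative beats it.
Others bid (5, 6, 30): truth gives 0; no alternative beats it.
(Checking all 125 profiles: 88 have a profitable deviation, 37 do not.)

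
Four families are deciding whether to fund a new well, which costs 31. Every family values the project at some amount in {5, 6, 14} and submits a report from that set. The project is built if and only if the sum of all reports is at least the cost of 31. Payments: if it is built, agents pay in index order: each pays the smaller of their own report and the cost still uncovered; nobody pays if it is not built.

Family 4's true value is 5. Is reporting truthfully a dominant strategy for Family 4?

Check each profile of the others' reports and compare truth against every alternative report.
Others report (5, 6, 14): truth gives 0, best alternative gives -1.
Others report (5, 14, 6): truth gives 0, best alternative gives -1.
Others report (6, 5, 14): truth gives 0, best alternative gives -1.
Others report (6, 14, 5): truth gives 0, best alternative gives -1.
Others report (14, 5, 6): truth gives 0, best alternative gives -1.
Others report (14, 6, 5): truth gives 0, best alternative gives -1.
(Remaining 21 profiles checked similarly; truth is weakly best in each.)
In every case the truthful report is at least as good as any alternative, so it is a dominant strategy.

Yes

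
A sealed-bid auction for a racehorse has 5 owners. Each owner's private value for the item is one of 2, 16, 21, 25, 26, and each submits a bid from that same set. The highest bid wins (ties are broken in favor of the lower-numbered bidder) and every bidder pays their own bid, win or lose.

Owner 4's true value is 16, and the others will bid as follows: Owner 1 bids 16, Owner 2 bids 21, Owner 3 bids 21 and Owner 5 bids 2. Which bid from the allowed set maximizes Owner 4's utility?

2

Bid 2: loses but pays 2, utility -2.
Bid 16: loses but pays 16, utility -16.
Bid 21: loses but pays 21, utility -21.
Bid 25: wins, pays 25, utility 16 - 25 = -9.
Bid 26: wins, pays 26, utility 16 - 26 = -10.
The best choice is 2 with utility -2.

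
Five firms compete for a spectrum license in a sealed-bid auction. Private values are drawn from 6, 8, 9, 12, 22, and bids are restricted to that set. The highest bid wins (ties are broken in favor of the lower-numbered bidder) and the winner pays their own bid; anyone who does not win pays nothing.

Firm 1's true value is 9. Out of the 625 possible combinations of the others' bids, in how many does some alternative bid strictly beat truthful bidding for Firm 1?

16

Others bid (6, 6, 6, 6): truth gives 0; bid 6 gives 3 > 0. Violating.
Others bid (6, 6, 6, 8): truth gives 0; bid 8 gives 1 > 0. Violating.
Others bid (6, 6, 8, 6): truth gives 0; bid 8 gives 1 > 0. Violating.
Others bid (6, 6, 8, 8): truth gives 0; bid 8 gives 1 > 0. Violating.
Others bid (6, 6, 6, 9): truth gives 0; no alternative beats it.
Others bid (6, 6, 6, 12): truth gives 0; no alternative beats it.
(Checking all 625 profiles: 16 have a profitable deviation, 609 do not.)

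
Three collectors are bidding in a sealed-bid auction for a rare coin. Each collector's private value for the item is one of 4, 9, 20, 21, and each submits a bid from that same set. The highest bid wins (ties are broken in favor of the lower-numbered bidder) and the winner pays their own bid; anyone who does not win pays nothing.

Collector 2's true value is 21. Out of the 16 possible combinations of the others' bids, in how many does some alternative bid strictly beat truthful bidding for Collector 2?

Others bid (4, 4): truth gives 0; bid 9 gives 12 > 0. Violating.
Others bid (4, 9): truth gives 0; bid 9 gives 12 > 0. Violating.
Others bid (4, 20): truth gives 0; bid 20 gives 1 > 0. Violating.
Others bid (9, 4): truth gives 0; bid 20 gives 1 > 0. Violating.
Others bid (4, 21): truth gives 0; no alternative beats it.
Others bid (9, 21): truth gives 0; no alternative beats it.
(Checking all 16 profiles: 6 have a profitable deviation, 10 do not.)

6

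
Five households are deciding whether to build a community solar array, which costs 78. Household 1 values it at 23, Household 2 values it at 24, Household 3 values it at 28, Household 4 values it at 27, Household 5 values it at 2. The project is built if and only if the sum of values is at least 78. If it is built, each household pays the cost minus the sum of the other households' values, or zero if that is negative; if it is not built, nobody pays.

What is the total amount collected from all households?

Total value 104 ≥ cost 78, so it is built.
Household 1: others sum to 81; max(0, 78 - 81) = 0.
Household 2: others sum to 80; max(0, 78 - 80) = 0.
Household 3: others sum to 76; max(0, 78 - 76) = 2.
Household 4: others sum to 77; max(0, 78 - 77) = 1.
Household 5: others sum to 102; max(0, 78 - 102) = 0.
Total collected = 0 + 0 + 2 + 1 + 0 = 3.

3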